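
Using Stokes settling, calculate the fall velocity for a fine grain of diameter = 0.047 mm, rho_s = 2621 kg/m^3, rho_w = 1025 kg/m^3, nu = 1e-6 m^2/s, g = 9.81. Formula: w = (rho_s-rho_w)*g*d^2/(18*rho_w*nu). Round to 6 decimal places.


w = (rho_s - rho_w) * g * d^2 / (18 * rho_w * nu)
d = 0.047 mm = 0.000047 m
rho_s - rho_w = 2621 - 1025 = 1596
Numerator = 1596 * 9.81 * (0.000047)^2 = 0.000034585783
Denominator = 18 * 1025 * 1e-6 = 0.018450
w = 0.001875 m/s

0.001875


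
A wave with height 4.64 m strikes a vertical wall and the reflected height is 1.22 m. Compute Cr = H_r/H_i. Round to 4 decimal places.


Cr = H_r / H_i
Cr = 1.22 / 4.64
Cr = 0.2629

0.2629


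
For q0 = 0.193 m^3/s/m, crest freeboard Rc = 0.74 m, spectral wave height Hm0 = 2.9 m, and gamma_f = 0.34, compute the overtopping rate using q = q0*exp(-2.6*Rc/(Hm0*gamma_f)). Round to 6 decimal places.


q = q0 * exp(-2.6 * Rc / (Hm0 * gamma_f))
Exponent = -2.6 * 0.74 / (2.9 * 0.34)
= -2.6 * 0.74 / 0.9860
= -1.951318
exp(-1.951318) = 0.142087
q = 0.193 * 0.142087
q = 0.027423 m^3/s/m

0.027423


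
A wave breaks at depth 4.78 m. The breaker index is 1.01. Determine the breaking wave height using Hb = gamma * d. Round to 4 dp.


Hb = gamma * d
Hb = 1.01 * 4.78
Hb = 4.8278 m

4.8278


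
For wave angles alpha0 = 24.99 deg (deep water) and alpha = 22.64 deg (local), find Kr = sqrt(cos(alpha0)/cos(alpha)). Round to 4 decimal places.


Kr = sqrt(cos(alpha0) / cos(alpha))
cos(24.99) = 0.906382
cos(22.64) = 0.922942
Kr = sqrt(0.906382 / 0.922942)
Kr = sqrt(0.982057)
Kr = 0.9910

0.9910


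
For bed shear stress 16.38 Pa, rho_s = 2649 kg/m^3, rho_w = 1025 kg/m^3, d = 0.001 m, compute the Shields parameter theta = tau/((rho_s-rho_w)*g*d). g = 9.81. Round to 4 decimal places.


theta = tau / ((rho_s - rho_w) * g * d)
rho_s - rho_w = 2649 - 1025 = 1624
Denominator = 1624 * 9.81 * 0.001 = 15.931440
theta = 16.38 / 15.931440
theta = 1.0282

1.0282


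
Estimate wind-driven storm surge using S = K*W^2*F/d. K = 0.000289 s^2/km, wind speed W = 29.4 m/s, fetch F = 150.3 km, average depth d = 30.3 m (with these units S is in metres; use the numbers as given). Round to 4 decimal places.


S = K * W^2 * F / d
W^2 = 29.4^2 = 864.36
S = 0.000289 * 864.36 * 150.3 / 30.3
Numerator = 0.000289 * 864.36 * 150.3 = 37.544946
S = 37.544946 / 30.3 = 1.2391 m

1.2391


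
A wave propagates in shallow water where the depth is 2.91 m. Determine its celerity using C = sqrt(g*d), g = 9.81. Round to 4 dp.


Using the shallow-water approximation:
C = sqrt(g * d) = sqrt(9.81 * 2.91)
C = sqrt(28.5471)
C = 5.3429 m/s

5.3429


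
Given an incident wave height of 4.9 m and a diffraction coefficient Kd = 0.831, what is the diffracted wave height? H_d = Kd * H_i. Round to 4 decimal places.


H_d = Kd * H_i
H_d = 0.831 * 4.9
H_d = 4.0719 m

4.0719


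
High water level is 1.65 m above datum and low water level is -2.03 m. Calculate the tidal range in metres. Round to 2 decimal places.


Tidal range = High water - Low water
Tidal range = 1.65 - (-2.03)
Tidal range = 3.68 m

3.68


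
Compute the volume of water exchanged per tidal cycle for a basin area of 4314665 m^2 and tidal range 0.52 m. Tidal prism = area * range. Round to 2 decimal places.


Tidal prism = Area * Tidal range
P = 4314665 * 0.52
P = 2243625.80 m^3

2243625.80


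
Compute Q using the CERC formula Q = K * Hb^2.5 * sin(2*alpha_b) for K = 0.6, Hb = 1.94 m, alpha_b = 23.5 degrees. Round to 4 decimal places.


Q = K * Hb^2.5 * sin(2 * alpha_b)
Hb^2.5 = 1.94^2.5 = 5.242088
sin(2 * 23.5) = sin(47.0) = 0.731354
Q = 0.6 * 5.242088 * 0.731354
Q = 2.3003 m^3/s

2.3003


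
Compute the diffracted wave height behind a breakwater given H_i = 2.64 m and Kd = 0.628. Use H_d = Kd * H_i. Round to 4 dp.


H_d = Kd * H_i
H_d = 0.628 * 2.64
H_d = 1.6579 m

1.6579


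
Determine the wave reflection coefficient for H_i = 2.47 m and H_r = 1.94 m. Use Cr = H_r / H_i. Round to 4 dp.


Cr = H_r / H_i
Cr = 1.94 / 2.47
Cr = 0.7854

0.7854


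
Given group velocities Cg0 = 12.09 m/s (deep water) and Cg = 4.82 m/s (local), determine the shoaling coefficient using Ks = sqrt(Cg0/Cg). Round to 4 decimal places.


Ks = sqrt(Cg0 / Cg)
Ks = sqrt(12.09 / 4.82)
Ks = sqrt(2.5083)
Ks = 1.5838

1.5838


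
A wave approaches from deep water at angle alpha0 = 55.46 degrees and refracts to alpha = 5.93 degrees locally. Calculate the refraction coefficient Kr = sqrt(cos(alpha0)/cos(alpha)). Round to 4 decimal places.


Kr = sqrt(cos(alpha0) / cos(alpha))
cos(55.46) = 0.566981
cos(5.93) = 0.994649
Kr = sqrt(0.566981 / 0.994649)
Kr = sqrt(0.570032)
Kr = 0.7550

0.7550


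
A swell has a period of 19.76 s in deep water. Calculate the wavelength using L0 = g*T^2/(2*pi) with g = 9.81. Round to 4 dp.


L0 = g * T^2 / (2 * pi)
L0 = 9.81 * 19.76^2 / (2 * pi)
L0 = 9.81 * 390.4576 / 6.28319
L0 = 3830.3891 / 6.28319
L0 = 609.6254 m

609.6254


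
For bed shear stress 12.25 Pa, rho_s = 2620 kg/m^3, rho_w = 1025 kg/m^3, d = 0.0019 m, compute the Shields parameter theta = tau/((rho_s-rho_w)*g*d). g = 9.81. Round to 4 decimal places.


theta = tau / ((rho_s - rho_w) * g * d)
rho_s - rho_w = 2620 - 1025 = 1595
Denominator = 1595 * 9.81 * 0.0019 = 29.729205
theta = 12.25 / 29.729205
theta = 0.4121

0.4121


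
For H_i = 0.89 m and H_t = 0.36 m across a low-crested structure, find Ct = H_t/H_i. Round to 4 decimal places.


Ct = H_t / H_i
Ct = 0.36 / 0.89
Ct = 0.4045

0.4045


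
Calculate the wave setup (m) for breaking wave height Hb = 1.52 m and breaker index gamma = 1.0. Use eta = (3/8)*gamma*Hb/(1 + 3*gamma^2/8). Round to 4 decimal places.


eta = (3/8) * gamma * Hb / (1 + 3*gamma^2/8)
Numerator = (3/8) * 1.0 * 1.52 = 0.570000
Denominator = 1 + 3*1.0^2/8 = 1 + 0.375000 = 1.375000
eta = 0.570000 / 1.375000
eta = 0.4145 m

0.4145


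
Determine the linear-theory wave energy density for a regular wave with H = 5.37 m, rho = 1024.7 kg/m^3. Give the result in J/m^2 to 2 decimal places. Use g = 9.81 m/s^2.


E = (1/8) * rho * g * H^2
E = (1/8) * 1024.7 * 9.81 * 5.37^2
E = 0.125 * 1024.7 * 9.81 * 28.8369
E = 36234.67 J/m^2

36234.67


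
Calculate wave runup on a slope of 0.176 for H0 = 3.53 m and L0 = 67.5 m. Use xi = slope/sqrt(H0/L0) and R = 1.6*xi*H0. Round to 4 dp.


xi = slope / sqrt(H0/L0)
H0/L0 = 3.53/67.5 = 0.052296
sqrt(0.052296) = 0.228684
xi = 0.176 / 0.228684 = 0.769622
R = 1.6 * xi * H0 = 1.6 * 0.769622 * 3.53
R = 4.3468 m

4.3468


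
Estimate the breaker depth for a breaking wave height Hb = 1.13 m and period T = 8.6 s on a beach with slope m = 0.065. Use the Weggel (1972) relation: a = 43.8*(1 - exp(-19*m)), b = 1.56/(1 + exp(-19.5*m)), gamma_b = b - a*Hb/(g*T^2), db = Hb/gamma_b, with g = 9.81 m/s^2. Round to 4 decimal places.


a = 43.8 * (1 - exp(-19 * m))
exp(-19 * 0.065) = exp(-1.2350) = 0.290835
a = 43.8 * (1 - 0.290835) = 31.061437
b = 1.56 / (1 + exp(-19.5 * m))
exp(-19.5 * 0.065) = exp(-1.2675) = 0.281535
b = 1.56 / (1 + 0.281535) = 1.217291
Hb / (g * T^2) = 1.13 / (9.81 * 8.6^2) = 1.13 / 725.5476 = 0.00155744
gamma_b = b - a * Hb/(g*T^2) = 1.217291 - 31.061437 * 0.00155744 = 1.168914
db = Hb / gamma_b = 1.13 / 1.168914
db = 0.9667 m

0.9667


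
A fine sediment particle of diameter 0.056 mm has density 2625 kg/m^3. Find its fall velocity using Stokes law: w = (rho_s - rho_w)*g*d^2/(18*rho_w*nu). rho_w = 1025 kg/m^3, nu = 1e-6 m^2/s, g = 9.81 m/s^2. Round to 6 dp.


w = (rho_s - rho_w) * g * d^2 / (18 * rho_w * nu)
d = 0.056 mm = 0.000056 m
rho_s - rho_w = 2625 - 1025 = 1600
Numerator = 1600 * 9.81 * (0.000056)^2 = 0.000049222656
Denominator = 18 * 1025 * 1e-6 = 0.018450
w = 0.002668 m/s

0.002668


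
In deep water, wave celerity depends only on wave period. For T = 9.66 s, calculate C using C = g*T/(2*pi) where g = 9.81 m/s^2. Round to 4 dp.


We use the deep-water celerity formula:
C = g * T / (2 * pi)
C = 9.81 * 9.66 / (2 * 3.14159...)
C = 94.764600 / 6.283185
C = 15.0823 m/s

15.0823


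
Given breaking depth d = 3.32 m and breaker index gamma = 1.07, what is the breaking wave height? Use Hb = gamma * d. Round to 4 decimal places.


Hb = gamma * d
Hb = 1.07 * 3.32
Hb = 3.5524 m

3.5524


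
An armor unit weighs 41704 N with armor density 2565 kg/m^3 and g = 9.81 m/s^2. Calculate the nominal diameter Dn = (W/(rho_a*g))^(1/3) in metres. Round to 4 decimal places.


V = W / (rho_a * g)
V = 41704 / (2565 * 9.81)
V = 41704 / 25162.65
V = 1.657377 m^3
Dn = V^(1/3) = 1.657377^(1/3)
Dn = 1.1834 m

1.1834


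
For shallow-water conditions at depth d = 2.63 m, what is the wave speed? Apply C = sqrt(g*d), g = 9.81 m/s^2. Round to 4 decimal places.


Using the shallow-water approximation:
C = sqrt(g * d) = sqrt(9.81 * 2.63)
C = sqrt(25.8003)
C = 5.0794 m/s

5.0794


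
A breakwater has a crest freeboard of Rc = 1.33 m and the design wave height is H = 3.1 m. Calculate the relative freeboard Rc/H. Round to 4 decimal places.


Relative freeboard = Rc / H
= 1.33 / 3.1
= 0.4290

0.4290


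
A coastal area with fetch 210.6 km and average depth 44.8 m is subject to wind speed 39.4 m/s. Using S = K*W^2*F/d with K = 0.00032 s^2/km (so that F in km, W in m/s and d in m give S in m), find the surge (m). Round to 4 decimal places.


S = K * W^2 * F / d
W^2 = 39.4^2 = 1552.36
S = 0.00032 * 1552.36 * 210.6 / 44.8
Numerator = 0.00032 * 1552.36 * 210.6 = 104.616645
S = 104.616645 / 44.8 = 2.3352 m

2.3352


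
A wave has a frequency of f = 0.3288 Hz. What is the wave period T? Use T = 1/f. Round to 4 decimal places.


T = 1 / f
T = 1 / 0.3288
T = 3.0414 s

3.0414


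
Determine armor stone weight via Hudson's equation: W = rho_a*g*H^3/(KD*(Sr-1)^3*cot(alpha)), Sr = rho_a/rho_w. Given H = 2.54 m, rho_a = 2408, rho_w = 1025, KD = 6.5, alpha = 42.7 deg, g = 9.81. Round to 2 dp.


Sr = rho_a / rho_w = 2408 / 1025 = 2.349268
(Sr - 1) = 1.349268
(Sr - 1)^3 = 2.456377
cot(42.7) = 1 / tan(42.7) = 1 / 0.922773 = 1.083690
Numerator = 2408 * 9.81 * 2.54^3 = 387103.0916
Denominator = 6.5 * 2.456377 * 1.083690 = 17.302674
W = 387103.0916 / 17.302674
W = 22372.44 N

22372.44


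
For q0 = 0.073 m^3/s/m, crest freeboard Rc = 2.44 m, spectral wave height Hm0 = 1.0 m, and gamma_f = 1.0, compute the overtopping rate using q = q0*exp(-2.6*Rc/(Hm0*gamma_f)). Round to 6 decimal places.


q = q0 * exp(-2.6 * Rc / (Hm0 * gamma_f))
Exponent = -2.6 * 2.44 / (1.0 * 1.0)
= -2.6 * 2.44 / 1.0000
= -6.344000
exp(-6.344000) = 0.001757
q = 0.073 * 0.001757
q = 0.000128 m^3/s/m

0.000128


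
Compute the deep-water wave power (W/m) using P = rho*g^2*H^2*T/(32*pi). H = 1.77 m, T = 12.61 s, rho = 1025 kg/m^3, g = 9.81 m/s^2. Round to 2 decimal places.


P = rho * g^2 * H^2 * T / (32 * pi)
P = 1025 * 9.81^2 * 1.77^2 * 12.61 / (32 * pi)
P = 1025 * 96.2361 * 3.1329 * 12.61 / 100.53096
P = 38763.56 W/m

38763.56


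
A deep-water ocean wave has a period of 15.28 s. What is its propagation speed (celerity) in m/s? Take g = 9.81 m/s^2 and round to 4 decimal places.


We use the deep-water celerity formula:
C = g * T / (2 * pi)
C = 9.81 * 15.28 / (2 * 3.14159...)
C = 149.896800 / 6.283185
C = 23.8568 m/s

23.8568


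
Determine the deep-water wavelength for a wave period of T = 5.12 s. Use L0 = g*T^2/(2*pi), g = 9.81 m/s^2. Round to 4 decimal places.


L0 = g * T^2 / (2 * pi)
L0 = 9.81 * 5.12^2 / (2 * pi)
L0 = 9.81 * 26.2144 / 6.28319
L0 = 257.1633 / 6.28319
L0 = 40.9288 m

40.9288


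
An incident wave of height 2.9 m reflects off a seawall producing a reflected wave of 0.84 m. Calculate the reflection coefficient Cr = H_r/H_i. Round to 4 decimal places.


Cr = H_r / H_i
Cr = 0.84 / 2.9
Cr = 0.2897

0.2897


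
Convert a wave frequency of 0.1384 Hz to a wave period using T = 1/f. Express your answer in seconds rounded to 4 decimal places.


T = 1 / f
T = 1 / 0.1384
T = 7.2254 s

7.2254


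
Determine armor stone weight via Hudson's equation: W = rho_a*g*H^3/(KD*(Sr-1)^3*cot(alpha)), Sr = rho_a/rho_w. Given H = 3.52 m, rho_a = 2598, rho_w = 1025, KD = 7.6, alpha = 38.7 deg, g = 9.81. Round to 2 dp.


Sr = rho_a / rho_w = 2598 / 1025 = 2.534634
(Sr - 1) = 1.534634
(Sr - 1)^3 = 3.614220
cot(38.7) = 1 / tan(38.7) = 1 / 0.801151 = 1.248204
Numerator = 2598 * 9.81 * 3.52^3 = 1111568.2785
Denominator = 7.6 * 3.614220 * 1.248204 = 34.285757
W = 1111568.2785 / 34.285757
W = 32420.70 N

32420.70


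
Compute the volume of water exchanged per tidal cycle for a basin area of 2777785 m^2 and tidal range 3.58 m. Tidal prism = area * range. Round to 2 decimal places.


Tidal prism = Area * Tidal range
P = 2777785 * 3.58
P = 9944470.30 m^3

9944470.30


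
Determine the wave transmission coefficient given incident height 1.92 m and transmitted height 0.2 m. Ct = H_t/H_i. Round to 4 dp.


Ct = H_t / H_i
Ct = 0.2 / 1.92
Ct = 0.1042

0.1042


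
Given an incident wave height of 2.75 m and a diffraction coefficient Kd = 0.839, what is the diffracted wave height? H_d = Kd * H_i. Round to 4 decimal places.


H_d = Kd * H_i
H_d = 0.839 * 2.75
H_d = 2.3073 m

2.3073


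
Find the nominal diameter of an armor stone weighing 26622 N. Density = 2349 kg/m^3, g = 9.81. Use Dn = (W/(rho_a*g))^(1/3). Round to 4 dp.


V = W / (rho_a * g)
V = 26622 / (2349 * 9.81)
V = 26622 / 23043.69
V = 1.155284 m^3
Dn = V^(1/3) = 1.155284^(1/3)
Dn = 1.0493 m

1.0493


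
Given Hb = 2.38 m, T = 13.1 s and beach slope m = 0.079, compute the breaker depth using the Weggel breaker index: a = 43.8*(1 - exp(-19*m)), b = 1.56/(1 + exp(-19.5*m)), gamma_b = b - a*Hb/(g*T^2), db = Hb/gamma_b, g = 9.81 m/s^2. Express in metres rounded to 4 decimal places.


a = 43.8 * (1 - exp(-19 * m))
exp(-19 * 0.079) = exp(-1.5010) = 0.222907
a = 43.8 * (1 - 0.222907) = 34.036667
b = 1.56 / (1 + exp(-19.5 * m))
exp(-19.5 * 0.079) = exp(-1.5405) = 0.214274
b = 1.56 / (1 + 0.214274) = 1.284718
Hb / (g * T^2) = 2.38 / (9.81 * 13.1^2) = 2.38 / 1683.4941 = 0.00141373
gamma_b = b - a * Hb/(g*T^2) = 1.284718 - 34.036667 * 0.00141373 = 1.236600
db = Hb / gamma_b = 2.38 / 1.236600
db = 1.9246 m

1.9246


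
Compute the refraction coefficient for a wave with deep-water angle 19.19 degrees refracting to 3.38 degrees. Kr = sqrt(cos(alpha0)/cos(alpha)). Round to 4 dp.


Kr = sqrt(cos(alpha0) / cos(alpha))
cos(19.19) = 0.944434
cos(3.38) = 0.998260
Kr = sqrt(0.944434 / 0.998260)
Kr = sqrt(0.946079)
Kr = 0.9727

0.9727


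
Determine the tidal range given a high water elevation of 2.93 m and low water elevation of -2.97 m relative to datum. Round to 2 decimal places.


Tidal range = High water - Low water
Tidal range = 2.93 - (-2.97)
Tidal range = 5.90 m

5.90


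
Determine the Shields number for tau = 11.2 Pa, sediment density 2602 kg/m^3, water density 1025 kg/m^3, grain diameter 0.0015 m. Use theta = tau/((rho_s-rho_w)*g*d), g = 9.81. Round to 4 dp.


theta = tau / ((rho_s - rho_w) * g * d)
rho_s - rho_w = 2602 - 1025 = 1577
Denominator = 1577 * 9.81 * 0.0015 = 23.205555
theta = 11.2 / 23.205555
theta = 0.4826

0.4826


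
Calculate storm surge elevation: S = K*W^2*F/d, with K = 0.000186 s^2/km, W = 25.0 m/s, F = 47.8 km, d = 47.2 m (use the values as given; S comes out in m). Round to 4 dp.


S = K * W^2 * F / d
W^2 = 25.0^2 = 625.00
S = 0.000186 * 625.00 * 47.8 / 47.2
Numerator = 0.000186 * 625.00 * 47.8 = 5.556750
S = 5.556750 / 47.2 = 0.1177 m

0.1177


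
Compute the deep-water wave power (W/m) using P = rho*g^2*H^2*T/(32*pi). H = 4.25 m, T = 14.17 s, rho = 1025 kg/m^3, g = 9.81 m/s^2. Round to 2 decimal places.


P = rho * g^2 * H^2 * T / (32 * pi)
P = 1025 * 9.81^2 * 4.25^2 * 14.17 / (32 * pi)
P = 1025 * 96.2361 * 18.0625 * 14.17 / 100.53096
P = 251136.44 W/m

251136.44


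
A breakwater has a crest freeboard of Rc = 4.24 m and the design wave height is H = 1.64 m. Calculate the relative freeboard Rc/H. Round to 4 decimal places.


Relative freeboard = Rc / H
= 4.24 / 1.64
= 2.5854

2.5854


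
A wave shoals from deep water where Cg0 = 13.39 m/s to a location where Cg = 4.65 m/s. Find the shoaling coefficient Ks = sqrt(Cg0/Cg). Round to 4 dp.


Ks = sqrt(Cg0 / Cg)
Ks = sqrt(13.39 / 4.65)
Ks = sqrt(2.8796)
Ks = 1.6969

1.6969


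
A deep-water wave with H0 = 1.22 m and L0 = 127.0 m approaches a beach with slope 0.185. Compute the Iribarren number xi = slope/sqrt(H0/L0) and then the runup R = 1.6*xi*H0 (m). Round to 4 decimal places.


xi = slope / sqrt(H0/L0)
H0/L0 = 1.22/127.0 = 0.009606
sqrt(0.009606) = 0.098012
xi = 0.185 / 0.098012 = 1.887529
R = 1.6 * xi * H0 = 1.6 * 1.887529 * 1.22
R = 3.6845 m

3.6845


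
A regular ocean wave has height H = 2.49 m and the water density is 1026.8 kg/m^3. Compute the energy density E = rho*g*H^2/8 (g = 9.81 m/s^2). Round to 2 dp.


E = (1/8) * rho * g * H^2
E = (1/8) * 1026.8 * 9.81 * 2.49^2
E = 0.125 * 1026.8 * 9.81 * 6.2001
E = 7806.63 J/m^2

7806.63


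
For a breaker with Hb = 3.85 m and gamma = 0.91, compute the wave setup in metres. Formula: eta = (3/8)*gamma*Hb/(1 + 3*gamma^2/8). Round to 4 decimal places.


eta = (3/8) * gamma * Hb / (1 + 3*gamma^2/8)
Numerator = (3/8) * 0.91 * 3.85 = 1.313813
Denominator = 1 + 3*0.91^2/8 = 1 + 0.310538 = 1.310538
eta = 1.313813 / 1.310538
eta = 1.0025 m

1.0025


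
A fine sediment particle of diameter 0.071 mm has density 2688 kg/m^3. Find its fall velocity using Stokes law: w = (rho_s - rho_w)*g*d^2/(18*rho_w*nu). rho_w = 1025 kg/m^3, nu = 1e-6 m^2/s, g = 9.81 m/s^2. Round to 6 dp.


w = (rho_s - rho_w) * g * d^2 / (18 * rho_w * nu)
d = 0.071 mm = 0.000071 m
rho_s - rho_w = 2688 - 1025 = 1663
Numerator = 1663 * 9.81 * (0.000071)^2 = 0.000082239025
Denominator = 18 * 1025 * 1e-6 = 0.018450
w = 0.004457 m/s

0.004457


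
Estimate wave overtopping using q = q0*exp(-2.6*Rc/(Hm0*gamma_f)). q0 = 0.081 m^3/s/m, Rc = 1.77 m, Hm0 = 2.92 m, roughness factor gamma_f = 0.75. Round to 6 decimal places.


q = q0 * exp(-2.6 * Rc / (Hm0 * gamma_f))
Exponent = -2.6 * 1.77 / (2.92 * 0.75)
= -2.6 * 1.77 / 2.1900
= -2.101370
exp(-2.101370) = 0.122289
q = 0.081 * 0.122289
q = 0.009905 m^3/s/m

0.009905


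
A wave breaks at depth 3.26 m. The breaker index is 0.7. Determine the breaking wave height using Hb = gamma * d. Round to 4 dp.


Hb = gamma * d
Hb = 0.7 * 3.26
Hb = 2.2820 m

2.2820


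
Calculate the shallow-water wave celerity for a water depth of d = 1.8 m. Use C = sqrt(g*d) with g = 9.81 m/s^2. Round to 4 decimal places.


Using the shallow-water approximation:
C = sqrt(g * d) = sqrt(9.81 * 1.8)
C = sqrt(17.6580)
C = 4.2021 m/s

4.2021


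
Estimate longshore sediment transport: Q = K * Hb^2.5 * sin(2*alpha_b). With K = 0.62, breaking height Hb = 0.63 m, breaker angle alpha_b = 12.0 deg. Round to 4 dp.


Q = K * Hb^2.5 * sin(2 * alpha_b)
Hb^2.5 = 0.63^2.5 = 0.315030
sin(2 * 12.0) = sin(24.0) = 0.406737
Q = 0.62 * 0.315030 * 0.406737
Q = 0.0794 m^3/s

0.0794


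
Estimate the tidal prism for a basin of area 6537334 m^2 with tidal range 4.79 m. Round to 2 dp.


Tidal prism = Area * Tidal range
P = 6537334 * 4.79
P = 31313829.86 m^3

31313829.86


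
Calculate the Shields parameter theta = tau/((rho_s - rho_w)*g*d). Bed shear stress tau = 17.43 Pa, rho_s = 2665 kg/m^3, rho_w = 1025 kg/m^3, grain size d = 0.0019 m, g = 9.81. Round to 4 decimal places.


theta = tau / ((rho_s - rho_w) * g * d)
rho_s - rho_w = 2665 - 1025 = 1640
Denominator = 1640 * 9.81 * 0.0019 = 30.567960
theta = 17.43 / 30.567960
theta = 0.5702

0.5702


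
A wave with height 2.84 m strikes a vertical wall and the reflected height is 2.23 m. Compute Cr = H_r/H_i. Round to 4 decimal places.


Cr = H_r / H_i
Cr = 2.23 / 2.84
Cr = 0.7852

0.7852


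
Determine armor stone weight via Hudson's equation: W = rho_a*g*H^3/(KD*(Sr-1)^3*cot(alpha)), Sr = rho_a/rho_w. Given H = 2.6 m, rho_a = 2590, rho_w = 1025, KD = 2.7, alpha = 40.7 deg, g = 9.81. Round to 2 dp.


Sr = rho_a / rho_w = 2590 / 1025 = 2.526829
(Sr - 1) = 1.526829
(Sr - 1)^3 = 3.559356
cot(40.7) = 1 / tan(40.7) = 1 / 0.860136 = 1.162607
Numerator = 2590 * 9.81 * 2.6^3 = 446569.2504
Denominator = 2.7 * 3.559356 * 1.162607 = 11.172959
W = 446569.2504 / 11.172959
W = 39968.75 N

39968.75


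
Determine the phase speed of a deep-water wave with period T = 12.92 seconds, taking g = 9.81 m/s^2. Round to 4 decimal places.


We use the deep-water celerity formula:
C = g * T / (2 * pi)
C = 9.81 * 12.92 / (2 * 3.14159...)
C = 126.745200 / 6.283185
C = 20.1721 m/s

20.1721


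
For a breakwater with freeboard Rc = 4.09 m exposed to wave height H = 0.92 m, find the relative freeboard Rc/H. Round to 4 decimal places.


Relative freeboard = Rc / H
= 4.09 / 0.92
= 4.4457

4.4457


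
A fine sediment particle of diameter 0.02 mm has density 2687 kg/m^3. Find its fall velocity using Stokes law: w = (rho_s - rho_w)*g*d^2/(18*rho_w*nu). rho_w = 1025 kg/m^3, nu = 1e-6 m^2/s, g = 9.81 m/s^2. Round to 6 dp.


w = (rho_s - rho_w) * g * d^2 / (18 * rho_w * nu)
d = 0.02 mm = 0.000020 m
rho_s - rho_w = 2687 - 1025 = 1662
Numerator = 1662 * 9.81 * (0.000020)^2 = 0.000006521688
Denominator = 18 * 1025 * 1e-6 = 0.018450
w = 0.000353 m/s

0.000353


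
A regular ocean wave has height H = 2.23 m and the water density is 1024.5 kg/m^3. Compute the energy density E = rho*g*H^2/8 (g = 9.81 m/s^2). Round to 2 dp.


E = (1/8) * rho * g * H^2
E = (1/8) * 1024.5 * 9.81 * 2.23^2
E = 0.125 * 1024.5 * 9.81 * 4.9729
E = 6247.42 J/m^2

6247.42


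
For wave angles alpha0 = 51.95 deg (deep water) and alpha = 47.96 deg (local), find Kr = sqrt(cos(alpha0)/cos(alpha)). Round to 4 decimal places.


Kr = sqrt(cos(alpha0) / cos(alpha))
cos(51.95) = 0.616349
cos(47.96) = 0.669649
Kr = sqrt(0.616349 / 0.669649)
Kr = sqrt(0.920406)
Kr = 0.9594

0.9594


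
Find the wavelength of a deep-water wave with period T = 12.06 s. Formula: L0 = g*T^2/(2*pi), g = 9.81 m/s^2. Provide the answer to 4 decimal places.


L0 = g * T^2 / (2 * pi)
L0 = 9.81 * 12.06^2 / (2 * pi)
L0 = 9.81 * 145.4436 / 6.28319
L0 = 1426.8017 / 6.28319
L0 = 227.0825 m

227.0825


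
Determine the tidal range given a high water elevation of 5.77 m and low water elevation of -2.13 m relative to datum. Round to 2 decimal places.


Tidal range = High water - Low water
Tidal range = 5.77 - (-2.13)
Tidal range = 7.90 m

7.90


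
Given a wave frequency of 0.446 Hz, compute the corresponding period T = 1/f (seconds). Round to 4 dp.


T = 1 / f
T = 1 / 0.446
T = 2.2422 s

2.2422


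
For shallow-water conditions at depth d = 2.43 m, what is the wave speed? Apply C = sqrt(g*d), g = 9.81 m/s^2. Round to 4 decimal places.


Using the shallow-water approximation:
C = sqrt(g * d) = sqrt(9.81 * 2.43)
C = sqrt(23.8383)
C = 4.8824 m/s

4.8824


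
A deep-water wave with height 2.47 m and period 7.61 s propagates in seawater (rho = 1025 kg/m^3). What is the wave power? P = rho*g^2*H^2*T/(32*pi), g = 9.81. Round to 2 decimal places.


P = rho * g^2 * H^2 * T / (32 * pi)
P = 1025 * 9.81^2 * 2.47^2 * 7.61 / (32 * pi)
P = 1025 * 96.2361 * 6.1009 * 7.61 / 100.53096
P = 45555.48 W/m

45555.48


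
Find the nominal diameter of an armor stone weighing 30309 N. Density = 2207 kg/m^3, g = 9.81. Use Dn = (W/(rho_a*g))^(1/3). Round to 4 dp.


V = W / (rho_a * g)
V = 30309 / (2207 * 9.81)
V = 30309 / 21650.67
V = 1.399910 m^3
Dn = V^(1/3) = 1.399910^(1/3)
Dn = 1.1187 m

1.1187


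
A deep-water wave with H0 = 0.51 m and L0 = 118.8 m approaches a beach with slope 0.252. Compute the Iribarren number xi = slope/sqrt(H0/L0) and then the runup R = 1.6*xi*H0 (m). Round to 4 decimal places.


xi = slope / sqrt(H0/L0)
H0/L0 = 0.51/118.8 = 0.004293
sqrt(0.004293) = 0.065520
xi = 0.252 / 0.065520 = 3.846127
R = 1.6 * xi * H0 = 1.6 * 3.846127 * 0.51
R = 3.1384 m

3.1384


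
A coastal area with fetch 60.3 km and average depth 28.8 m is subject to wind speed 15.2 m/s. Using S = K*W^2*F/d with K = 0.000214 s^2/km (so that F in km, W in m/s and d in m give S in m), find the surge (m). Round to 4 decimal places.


S = K * W^2 * F / d
W^2 = 15.2^2 = 231.04
S = 0.000214 * 231.04 * 60.3 / 28.8
Numerator = 0.000214 * 231.04 * 60.3 = 2.981386
S = 2.981386 / 28.8 = 0.1035 m

0.1035


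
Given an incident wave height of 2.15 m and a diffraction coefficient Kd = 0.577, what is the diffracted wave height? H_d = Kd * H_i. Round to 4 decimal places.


H_d = Kd * H_i
H_d = 0.577 * 2.15
H_d = 1.2406 m

1.2406


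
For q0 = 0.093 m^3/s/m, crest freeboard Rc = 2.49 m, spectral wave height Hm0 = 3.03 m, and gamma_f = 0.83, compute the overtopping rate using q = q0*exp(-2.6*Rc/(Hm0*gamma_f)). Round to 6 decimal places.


q = q0 * exp(-2.6 * Rc / (Hm0 * gamma_f))
Exponent = -2.6 * 2.49 / (3.03 * 0.83)
= -2.6 * 2.49 / 2.5149
= -2.574257
exp(-2.574257) = 0.076210
q = 0.093 * 0.076210
q = 0.007088 m^3/s/m

0.007088


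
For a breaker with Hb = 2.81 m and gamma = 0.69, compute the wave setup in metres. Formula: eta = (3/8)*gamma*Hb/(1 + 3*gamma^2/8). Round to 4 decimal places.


eta = (3/8) * gamma * Hb / (1 + 3*gamma^2/8)
Numerator = (3/8) * 0.69 * 2.81 = 0.727087
Denominator = 1 + 3*0.69^2/8 = 1 + 0.178538 = 1.178538
eta = 0.727087 / 1.178538
eta = 0.6169 m

0.6169


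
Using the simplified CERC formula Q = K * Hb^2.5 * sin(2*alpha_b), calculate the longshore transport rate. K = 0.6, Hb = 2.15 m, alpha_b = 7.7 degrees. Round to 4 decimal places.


Q = K * Hb^2.5 * sin(2 * alpha_b)
Hb^2.5 = 2.15^2.5 = 6.777915
sin(2 * 7.7) = sin(15.4) = 0.265556
Q = 0.6 * 6.777915 * 0.265556
Q = 1.0800 m^3/s

1.0800


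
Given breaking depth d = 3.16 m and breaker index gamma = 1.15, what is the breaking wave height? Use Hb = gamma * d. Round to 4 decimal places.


Hb = gamma * d
Hb = 1.15 * 3.16
Hb = 3.6340 m

3.6340


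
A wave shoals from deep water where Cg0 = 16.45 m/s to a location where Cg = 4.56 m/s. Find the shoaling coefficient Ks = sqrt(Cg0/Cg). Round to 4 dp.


Ks = sqrt(Cg0 / Cg)
Ks = sqrt(16.45 / 4.56)
Ks = sqrt(3.6075)
Ks = 1.8993

1.8993


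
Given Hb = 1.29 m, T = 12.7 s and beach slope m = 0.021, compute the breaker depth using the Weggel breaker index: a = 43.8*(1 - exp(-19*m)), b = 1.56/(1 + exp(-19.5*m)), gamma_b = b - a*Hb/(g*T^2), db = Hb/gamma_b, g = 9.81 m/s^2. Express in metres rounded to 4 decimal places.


a = 43.8 * (1 - exp(-19 * m))
exp(-19 * 0.021) = exp(-0.3990) = 0.670991
a = 43.8 * (1 - 0.670991) = 14.410607
b = 1.56 / (1 + exp(-19.5 * m))
exp(-19.5 * 0.021) = exp(-0.4095) = 0.663982
b = 1.56 / (1 + 0.663982) = 0.937510
Hb / (g * T^2) = 1.29 / (9.81 * 12.7^2) = 1.29 / 1582.2549 = 0.00081529
gamma_b = b - a * Hb/(g*T^2) = 0.937510 - 14.410607 * 0.00081529 = 0.925761
db = Hb / gamma_b = 1.29 / 0.925761
db = 1.3934 m

1.3934


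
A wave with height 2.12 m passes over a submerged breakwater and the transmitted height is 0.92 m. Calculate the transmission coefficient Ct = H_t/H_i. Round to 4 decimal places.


Ct = H_t / H_i
Ct = 0.92 / 2.12
Ct = 0.4340

0.4340


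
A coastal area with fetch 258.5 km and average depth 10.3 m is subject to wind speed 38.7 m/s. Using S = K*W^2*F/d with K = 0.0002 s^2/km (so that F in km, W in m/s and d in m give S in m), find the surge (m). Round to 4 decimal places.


S = K * W^2 * F / d
W^2 = 38.7^2 = 1497.69
S = 0.0002 * 1497.69 * 258.5 / 10.3
Numerator = 0.0002 * 1497.69 * 258.5 = 77.430573
S = 77.430573 / 10.3 = 7.5175 m

7.5175


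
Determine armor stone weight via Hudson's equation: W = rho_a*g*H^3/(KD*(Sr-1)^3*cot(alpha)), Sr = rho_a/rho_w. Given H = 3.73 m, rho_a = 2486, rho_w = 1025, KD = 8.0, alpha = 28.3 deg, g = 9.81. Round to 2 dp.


Sr = rho_a / rho_w = 2486 / 1025 = 2.425366
(Sr - 1) = 1.425366
(Sr - 1)^3 = 2.895870
cot(28.3) = 1 / tan(28.3) = 1 / 0.538445 = 1.857202
Numerator = 2486 * 9.81 * 3.73^3 = 1265600.4691
Denominator = 8.0 * 2.895870 * 1.857202 = 43.025713
W = 1265600.4691 / 43.025713
W = 29414.98 N

29414.98


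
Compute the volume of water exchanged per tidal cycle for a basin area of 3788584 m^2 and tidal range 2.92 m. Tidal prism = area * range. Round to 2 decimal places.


Tidal prism = Area * Tidal range
P = 3788584 * 2.92
P = 11062665.28 m^3

11062665.28


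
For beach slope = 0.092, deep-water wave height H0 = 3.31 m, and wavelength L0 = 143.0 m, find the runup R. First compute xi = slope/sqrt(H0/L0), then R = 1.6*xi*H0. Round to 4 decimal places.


xi = slope / sqrt(H0/L0)
H0/L0 = 3.31/143.0 = 0.023147
sqrt(0.023147) = 0.152141
xi = 0.092 / 0.152141 = 0.604703
R = 1.6 * xi * H0 = 1.6 * 0.604703 * 3.31
R = 3.2025 m

3.2025


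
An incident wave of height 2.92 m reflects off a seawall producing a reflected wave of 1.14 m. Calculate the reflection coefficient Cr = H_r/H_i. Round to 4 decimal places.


Cr = H_r / H_i
Cr = 1.14 / 2.92
Cr = 0.3904

0.3904


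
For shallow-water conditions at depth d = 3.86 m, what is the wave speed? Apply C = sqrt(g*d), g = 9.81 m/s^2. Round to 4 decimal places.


Using the shallow-water approximation:
C = sqrt(g * d) = sqrt(9.81 * 3.86)
C = sqrt(37.8666)
C = 6.1536 m/s

6.1536


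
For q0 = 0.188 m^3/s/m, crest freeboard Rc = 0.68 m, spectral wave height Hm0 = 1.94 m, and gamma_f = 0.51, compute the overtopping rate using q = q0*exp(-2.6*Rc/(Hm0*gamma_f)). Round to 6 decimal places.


q = q0 * exp(-2.6 * Rc / (Hm0 * gamma_f))
Exponent = -2.6 * 0.68 / (1.94 * 0.51)
= -2.6 * 0.68 / 0.9894
= -1.786942
exp(-1.786942) = 0.167472
q = 0.188 * 0.167472
q = 0.031485 m^3/s/m

0.031485


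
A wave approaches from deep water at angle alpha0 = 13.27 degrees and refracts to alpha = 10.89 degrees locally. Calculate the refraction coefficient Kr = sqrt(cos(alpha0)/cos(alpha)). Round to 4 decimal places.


Kr = sqrt(cos(alpha0) / cos(alpha))
cos(13.27) = 0.973299
cos(10.89) = 0.981992
Kr = sqrt(0.973299 / 0.981992)
Kr = sqrt(0.991148)
Kr = 0.9956

0.9956


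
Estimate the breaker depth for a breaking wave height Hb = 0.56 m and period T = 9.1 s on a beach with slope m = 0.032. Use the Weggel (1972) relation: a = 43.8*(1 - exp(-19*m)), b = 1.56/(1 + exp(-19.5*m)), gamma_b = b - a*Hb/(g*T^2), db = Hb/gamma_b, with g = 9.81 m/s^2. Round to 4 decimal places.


a = 43.8 * (1 - exp(-19 * m))
exp(-19 * 0.032) = exp(-0.6080) = 0.544439
a = 43.8 * (1 - 0.544439) = 19.953587
b = 1.56 / (1 + exp(-19.5 * m))
exp(-19.5 * 0.032) = exp(-0.6240) = 0.535797
b = 1.56 / (1 + 0.535797) = 1.015759
Hb / (g * T^2) = 0.56 / (9.81 * 9.1^2) = 0.56 / 812.3661 = 0.00068934
gamma_b = b - a * Hb/(g*T^2) = 1.015759 - 19.953587 * 0.00068934 = 1.002004
db = Hb / gamma_b = 0.56 / 1.002004
db = 0.5589 m

0.5589


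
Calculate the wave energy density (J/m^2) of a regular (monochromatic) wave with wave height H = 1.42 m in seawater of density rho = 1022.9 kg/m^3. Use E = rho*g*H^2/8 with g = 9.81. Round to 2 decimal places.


E = (1/8) * rho * g * H^2
E = (1/8) * 1022.9 * 9.81 * 1.42^2
E = 0.125 * 1022.9 * 9.81 * 2.0164
E = 2529.23 J/m^2

2529.23


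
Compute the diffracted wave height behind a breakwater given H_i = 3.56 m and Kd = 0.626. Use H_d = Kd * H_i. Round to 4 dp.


H_d = Kd * H_i
H_d = 0.626 * 3.56
H_d = 2.2286 m

2.2286


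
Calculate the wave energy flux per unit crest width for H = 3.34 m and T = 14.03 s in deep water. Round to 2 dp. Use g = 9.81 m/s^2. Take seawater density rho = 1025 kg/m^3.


P = rho * g^2 * H^2 * T / (32 * pi)
P = 1025 * 9.81^2 * 3.34^2 * 14.03 / (32 * pi)
P = 1025 * 96.2361 * 11.1556 * 14.03 / 100.53096
P = 153572.21 W/m

153572.21


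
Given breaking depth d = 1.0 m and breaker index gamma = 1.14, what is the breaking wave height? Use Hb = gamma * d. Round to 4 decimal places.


Hb = gamma * d
Hb = 1.14 * 1.0
Hb = 1.1400 m

1.1400


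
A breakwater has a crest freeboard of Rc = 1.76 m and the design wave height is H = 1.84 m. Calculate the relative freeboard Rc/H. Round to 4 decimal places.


Relative freeboard = Rc / H
= 1.76 / 1.84
= 0.9565

0.9565


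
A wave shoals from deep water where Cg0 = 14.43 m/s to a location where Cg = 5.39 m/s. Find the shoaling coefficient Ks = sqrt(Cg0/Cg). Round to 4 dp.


Ks = sqrt(Cg0 / Cg)
Ks = sqrt(14.43 / 5.39)
Ks = sqrt(2.6772)
Ks = 1.6362

1.6362


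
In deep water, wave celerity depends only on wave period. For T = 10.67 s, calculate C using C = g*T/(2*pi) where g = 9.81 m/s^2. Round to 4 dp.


We use the deep-water celerity formula:
C = g * T / (2 * pi)
C = 9.81 * 10.67 / (2 * 3.14159...)
C = 104.672700 / 6.283185
C = 16.6592 m/s

16.6592


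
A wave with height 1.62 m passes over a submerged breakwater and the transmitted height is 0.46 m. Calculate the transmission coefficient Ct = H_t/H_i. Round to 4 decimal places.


Ct = H_t / H_i
Ct = 0.46 / 1.62
Ct = 0.2840

0.2840


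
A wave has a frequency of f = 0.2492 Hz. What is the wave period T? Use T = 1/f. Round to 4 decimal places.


T = 1 / f
T = 1 / 0.2492
T = 4.0128 s

4.0128


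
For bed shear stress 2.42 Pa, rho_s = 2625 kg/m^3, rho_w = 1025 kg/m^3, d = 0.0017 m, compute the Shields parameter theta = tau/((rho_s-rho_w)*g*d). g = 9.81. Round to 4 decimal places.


theta = tau / ((rho_s - rho_w) * g * d)
rho_s - rho_w = 2625 - 1025 = 1600
Denominator = 1600 * 9.81 * 0.0017 = 26.683200
theta = 2.42 / 26.683200
theta = 0.0907

0.0907


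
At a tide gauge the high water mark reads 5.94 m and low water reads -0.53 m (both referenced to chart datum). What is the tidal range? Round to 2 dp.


Tidal range = High water - Low water
Tidal range = 5.94 - (-0.53)
Tidal range = 6.47 m

6.47


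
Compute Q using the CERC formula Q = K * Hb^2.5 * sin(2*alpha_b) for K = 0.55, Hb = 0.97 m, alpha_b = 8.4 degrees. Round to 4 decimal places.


Q = K * Hb^2.5 * sin(2 * alpha_b)
Hb^2.5 = 0.97^2.5 = 0.926679
sin(2 * 8.4) = sin(16.8) = 0.289032
Q = 0.55 * 0.926679 * 0.289032
Q = 0.1473 m^3/s

0.1473


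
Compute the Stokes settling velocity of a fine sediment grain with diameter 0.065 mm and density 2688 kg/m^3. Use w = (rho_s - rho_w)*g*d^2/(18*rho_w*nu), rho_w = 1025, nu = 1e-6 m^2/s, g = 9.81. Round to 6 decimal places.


w = (rho_s - rho_w) * g * d^2 / (18 * rho_w * nu)
d = 0.065 mm = 0.000065 m
rho_s - rho_w = 2688 - 1025 = 1663
Numerator = 1663 * 9.81 * (0.000065)^2 = 0.000068926777
Denominator = 18 * 1025 * 1e-6 = 0.018450
w = 0.003736 m/s

0.003736


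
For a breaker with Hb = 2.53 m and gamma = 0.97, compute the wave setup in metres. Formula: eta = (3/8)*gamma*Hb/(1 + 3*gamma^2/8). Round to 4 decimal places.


eta = (3/8) * gamma * Hb / (1 + 3*gamma^2/8)
Numerator = (3/8) * 0.97 * 2.53 = 0.920287
Denominator = 1 + 3*0.97^2/8 = 1 + 0.352838 = 1.352838
eta = 0.920287 / 1.352838
eta = 0.6803 m

0.6803


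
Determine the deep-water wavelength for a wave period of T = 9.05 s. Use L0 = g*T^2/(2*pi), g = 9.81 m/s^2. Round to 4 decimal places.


L0 = g * T^2 / (2 * pi)
L0 = 9.81 * 9.05^2 / (2 * pi)
L0 = 9.81 * 81.9025 / 6.28319
L0 = 803.4635 / 6.28319
L0 = 127.8752 m

127.8752


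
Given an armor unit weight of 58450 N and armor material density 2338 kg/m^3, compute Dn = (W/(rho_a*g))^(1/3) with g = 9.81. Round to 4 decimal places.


V = W / (rho_a * g)
V = 58450 / (2338 * 9.81)
V = 58450 / 22935.78
V = 2.548420 m^3
Dn = V^(1/3) = 2.548420^(1/3)
Dn = 1.3659 m

1.3659


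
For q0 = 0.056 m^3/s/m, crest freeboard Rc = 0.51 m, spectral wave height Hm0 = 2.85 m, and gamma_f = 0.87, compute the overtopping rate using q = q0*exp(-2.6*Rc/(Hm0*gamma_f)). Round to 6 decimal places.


q = q0 * exp(-2.6 * Rc / (Hm0 * gamma_f))
Exponent = -2.6 * 0.51 / (2.85 * 0.87)
= -2.6 * 0.51 / 2.4795
= -0.534785
exp(-0.534785) = 0.585795
q = 0.056 * 0.585795
q = 0.032805 m^3/s/m

0.032805


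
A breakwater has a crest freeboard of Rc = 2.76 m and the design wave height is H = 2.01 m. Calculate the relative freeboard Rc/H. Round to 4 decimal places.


Relative freeboard = Rc / H
= 2.76 / 2.01
= 1.3731

1.3731


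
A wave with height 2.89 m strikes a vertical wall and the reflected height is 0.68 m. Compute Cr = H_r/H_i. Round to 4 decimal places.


Cr = H_r / H_i
Cr = 0.68 / 2.89
Cr = 0.2353

0.2353


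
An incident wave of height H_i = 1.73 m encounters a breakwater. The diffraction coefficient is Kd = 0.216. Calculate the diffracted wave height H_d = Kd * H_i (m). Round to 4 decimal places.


H_d = Kd * H_i
H_d = 0.216 * 1.73
H_d = 0.3737 m

0.3737


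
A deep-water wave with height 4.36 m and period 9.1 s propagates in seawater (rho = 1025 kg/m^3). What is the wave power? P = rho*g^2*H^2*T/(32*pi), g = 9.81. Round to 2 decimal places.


P = rho * g^2 * H^2 * T / (32 * pi)
P = 1025 * 9.81^2 * 4.36^2 * 9.1 / (32 * pi)
P = 1025 * 96.2361 * 19.0096 * 9.1 / 100.53096
P = 169736.95 W/m

169736.95


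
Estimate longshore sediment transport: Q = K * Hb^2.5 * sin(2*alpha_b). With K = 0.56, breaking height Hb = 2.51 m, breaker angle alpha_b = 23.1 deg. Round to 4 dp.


Q = K * Hb^2.5 * sin(2 * alpha_b)
Hb^2.5 = 2.51^2.5 = 9.981236
sin(2 * 23.1) = sin(46.2) = 0.721760
Q = 0.56 * 9.981236 * 0.721760
Q = 4.0343 m^3/s

4.0343


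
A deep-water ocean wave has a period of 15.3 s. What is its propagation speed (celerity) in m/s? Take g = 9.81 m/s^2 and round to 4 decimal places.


We use the deep-water celerity formula:
C = g * T / (2 * pi)
C = 9.81 * 15.3 / (2 * 3.14159...)
C = 150.093000 / 6.283185
C = 23.8880 m/s

23.8880


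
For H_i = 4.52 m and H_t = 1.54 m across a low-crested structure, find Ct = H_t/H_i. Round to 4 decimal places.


Ct = H_t / H_i
Ct = 1.54 / 4.52
Ct = 0.3407

0.3407


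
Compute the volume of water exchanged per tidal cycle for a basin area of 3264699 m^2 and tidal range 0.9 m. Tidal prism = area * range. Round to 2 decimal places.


Tidal prism = Area * Tidal range
P = 3264699 * 0.9
P = 2938229.10 m^3

2938229.10


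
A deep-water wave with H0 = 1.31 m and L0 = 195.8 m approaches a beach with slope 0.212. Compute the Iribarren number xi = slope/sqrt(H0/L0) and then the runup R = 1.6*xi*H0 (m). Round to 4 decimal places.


xi = slope / sqrt(H0/L0)
H0/L0 = 1.31/195.8 = 0.006691
sqrt(0.006691) = 0.081795
xi = 0.212 / 0.081795 = 2.591830
R = 1.6 * xi * H0 = 1.6 * 2.591830 * 1.31
R = 5.4325 m

5.4325


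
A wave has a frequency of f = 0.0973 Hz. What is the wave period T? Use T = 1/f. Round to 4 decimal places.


T = 1 / f
T = 1 / 0.0973
T = 10.2775 s

10.2775


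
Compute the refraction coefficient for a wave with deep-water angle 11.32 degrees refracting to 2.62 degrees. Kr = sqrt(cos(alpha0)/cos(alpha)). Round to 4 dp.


Kr = sqrt(cos(alpha0) / cos(alpha))
cos(11.32) = 0.980546
cos(2.62) = 0.998955
Kr = sqrt(0.980546 / 0.998955)
Kr = sqrt(0.981572)
Kr = 0.9907

0.9907


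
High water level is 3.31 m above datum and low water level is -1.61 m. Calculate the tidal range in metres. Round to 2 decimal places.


Tidal range = High water - Low water
Tidal range = 3.31 - (-1.61)
Tidal range = 4.92 m

4.92


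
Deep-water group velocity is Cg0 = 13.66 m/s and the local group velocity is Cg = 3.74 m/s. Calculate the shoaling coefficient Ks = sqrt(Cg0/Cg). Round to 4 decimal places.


Ks = sqrt(Cg0 / Cg)
Ks = sqrt(13.66 / 3.74)
Ks = sqrt(3.6524)
Ks = 1.9111

1.9111


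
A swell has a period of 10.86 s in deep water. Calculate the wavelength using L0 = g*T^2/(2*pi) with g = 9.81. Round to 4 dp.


L0 = g * T^2 / (2 * pi)
L0 = 9.81 * 10.86^2 / (2 * pi)
L0 = 9.81 * 117.9396 / 6.28319
L0 = 1156.9875 / 6.28319
L0 = 184.1403 m

184.1403


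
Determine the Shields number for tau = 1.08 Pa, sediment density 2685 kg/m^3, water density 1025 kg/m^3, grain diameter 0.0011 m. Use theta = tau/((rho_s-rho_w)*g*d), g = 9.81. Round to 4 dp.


theta = tau / ((rho_s - rho_w) * g * d)
rho_s - rho_w = 2685 - 1025 = 1660
Denominator = 1660 * 9.81 * 0.0011 = 17.913060
theta = 1.08 / 17.913060
theta = 0.0603

0.0603


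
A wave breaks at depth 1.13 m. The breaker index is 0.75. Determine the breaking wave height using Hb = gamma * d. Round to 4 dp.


Hb = gamma * d
Hb = 0.75 * 1.13
Hb = 0.8475 m

0.8475
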